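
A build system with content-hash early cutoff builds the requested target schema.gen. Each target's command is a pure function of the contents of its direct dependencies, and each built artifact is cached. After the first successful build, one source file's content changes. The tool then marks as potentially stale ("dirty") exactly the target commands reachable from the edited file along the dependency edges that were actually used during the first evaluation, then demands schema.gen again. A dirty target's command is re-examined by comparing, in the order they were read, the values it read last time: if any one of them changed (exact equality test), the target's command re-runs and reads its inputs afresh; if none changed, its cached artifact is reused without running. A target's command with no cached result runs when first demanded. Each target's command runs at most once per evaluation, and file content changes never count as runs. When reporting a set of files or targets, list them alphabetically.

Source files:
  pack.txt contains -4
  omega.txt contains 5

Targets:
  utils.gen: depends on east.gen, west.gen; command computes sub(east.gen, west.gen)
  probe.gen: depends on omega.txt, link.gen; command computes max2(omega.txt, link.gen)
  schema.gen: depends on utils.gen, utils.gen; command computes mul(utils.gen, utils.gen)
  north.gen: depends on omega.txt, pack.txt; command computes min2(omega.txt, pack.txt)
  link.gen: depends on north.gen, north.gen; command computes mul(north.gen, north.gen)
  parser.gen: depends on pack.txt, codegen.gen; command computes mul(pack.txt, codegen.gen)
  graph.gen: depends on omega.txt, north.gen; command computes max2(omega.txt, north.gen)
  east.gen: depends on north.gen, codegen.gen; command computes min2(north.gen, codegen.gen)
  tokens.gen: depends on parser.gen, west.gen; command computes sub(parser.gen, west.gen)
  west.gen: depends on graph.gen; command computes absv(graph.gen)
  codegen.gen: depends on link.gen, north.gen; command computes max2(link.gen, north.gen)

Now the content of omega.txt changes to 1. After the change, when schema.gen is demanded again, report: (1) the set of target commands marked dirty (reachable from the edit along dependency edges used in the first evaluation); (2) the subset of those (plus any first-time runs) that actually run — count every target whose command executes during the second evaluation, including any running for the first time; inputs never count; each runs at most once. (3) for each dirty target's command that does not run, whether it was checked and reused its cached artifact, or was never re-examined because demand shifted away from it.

Marked dirty: codegen.gen, east.gen, graph.gen, link.gen, north.gen, schema.gen, utils.gen, west.gen.
Target commands that run: graph.gen, north.gen, schema.gen, utils.gen, west.gen — 5 in total.
Checked but reused from cache: codegen.gen, east.gen, link.gen.
Key observation: the cutoff stops propagation at link.gen — its inputs' values are unchanged, so it reuses its cache.

First evaluation (everything demanded from the output):
  north.gen = min2(5, -4) = -4
  graph.gen = max2(5, -4) = 5
  link.gen = mul(-4, -4) = 16
  codegen.gen = max2(16, -4) = 16
  east.gen = min2(-4, 16) = -4
  west.gen = absv(5) = 5
  utils.gen = sub(-4, 5) = -9
  schema.gen = mul(-9, -9) = 81

Propagation after the edit:
  north.gen: runs — omega.txt 5->1; result -4 (same value as before).
  graph.gen: runs — omega.txt 5->1; result 1.
  link.gen: checked — values it read are unchanged (north.gen unchanged, north.gen unchanged); reused cached 16 without running.
  codegen.gen: checked — values it read are unchanged (link.gen unchanged, north.gen unchanged); reused cached 16 without running.
  east.gen: checked — values it read are unchanged (north.gen unchanged, codegen.gen unchanged); reused cached -4 without running.
  west.gen: runs — graph.gen 5->1; result 1.
  utils.gen: runs — west.gen 5->1; result -5.
  schema.gen: runs — utils.gen -9->-5; utils.gen -9->-5; result 25.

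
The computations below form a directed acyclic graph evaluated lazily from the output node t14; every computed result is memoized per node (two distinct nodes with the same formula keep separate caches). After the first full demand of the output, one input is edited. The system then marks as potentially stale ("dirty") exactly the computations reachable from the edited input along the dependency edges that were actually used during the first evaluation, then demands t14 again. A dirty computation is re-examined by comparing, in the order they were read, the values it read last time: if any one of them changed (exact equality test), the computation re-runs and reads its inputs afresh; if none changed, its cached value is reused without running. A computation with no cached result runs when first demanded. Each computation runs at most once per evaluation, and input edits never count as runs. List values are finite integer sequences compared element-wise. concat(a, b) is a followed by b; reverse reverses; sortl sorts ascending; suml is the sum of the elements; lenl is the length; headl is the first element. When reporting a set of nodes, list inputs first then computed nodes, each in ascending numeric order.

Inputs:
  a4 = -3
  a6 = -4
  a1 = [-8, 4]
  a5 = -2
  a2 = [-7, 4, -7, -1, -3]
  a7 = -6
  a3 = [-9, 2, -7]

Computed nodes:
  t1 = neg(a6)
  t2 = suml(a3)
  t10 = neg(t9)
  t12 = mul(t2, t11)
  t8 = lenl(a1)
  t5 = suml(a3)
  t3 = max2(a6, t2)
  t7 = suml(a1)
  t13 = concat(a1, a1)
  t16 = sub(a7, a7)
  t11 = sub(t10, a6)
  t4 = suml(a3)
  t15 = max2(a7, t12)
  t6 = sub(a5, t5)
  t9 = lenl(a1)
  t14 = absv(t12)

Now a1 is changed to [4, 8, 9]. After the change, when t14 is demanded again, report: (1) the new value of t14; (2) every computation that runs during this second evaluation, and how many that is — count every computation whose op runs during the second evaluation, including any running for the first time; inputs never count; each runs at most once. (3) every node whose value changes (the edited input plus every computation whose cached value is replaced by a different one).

Demanding t14 again yields 14.
5 computations run: t9, t10, t11, t12, t14.
The nodes whose values change: a1, t9, t10, t11, t12, t14.

First demand of the output computes:
  t2 = suml([-9, 2, -7]) = -14
  t9 = lenl([-8, 4]) = 2
  t10 = neg(2) = -2
  t11 = sub(-2, -4) = 2
  t12 = mul(-14, 2) = -28
  t14 = absv(-28) = 28

After the edit, cleaning proceeds:
  t9: a read changed (a1 [-8, 4]->[4, 8, 9]) — executes, giving 3.
  t10: a read changed (t9 2->3) — executes, giving -3.
  t11: a read changed (t10 -2->-3) — executes, giving 1.
  t12: a read changed (t11 2->1) — executes, giving -14.
  t14: a read changed (t12 -28->-14) — executes, giving 14.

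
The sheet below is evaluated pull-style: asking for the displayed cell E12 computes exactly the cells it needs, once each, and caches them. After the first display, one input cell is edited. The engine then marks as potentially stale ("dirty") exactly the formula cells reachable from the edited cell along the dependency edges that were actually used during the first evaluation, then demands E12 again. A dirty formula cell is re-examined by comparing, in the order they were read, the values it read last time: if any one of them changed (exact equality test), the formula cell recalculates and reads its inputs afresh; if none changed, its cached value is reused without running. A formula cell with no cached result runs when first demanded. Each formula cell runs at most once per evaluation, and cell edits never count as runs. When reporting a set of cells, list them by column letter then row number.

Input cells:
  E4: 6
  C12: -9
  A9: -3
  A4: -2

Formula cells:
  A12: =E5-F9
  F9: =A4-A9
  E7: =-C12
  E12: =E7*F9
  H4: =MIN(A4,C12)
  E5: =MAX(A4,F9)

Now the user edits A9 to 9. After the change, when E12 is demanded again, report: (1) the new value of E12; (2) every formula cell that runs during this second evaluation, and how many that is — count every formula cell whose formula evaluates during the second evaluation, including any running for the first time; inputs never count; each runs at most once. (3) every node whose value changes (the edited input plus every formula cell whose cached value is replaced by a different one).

First demand of the output computes:
  E7 = -(-9) = 9
  F9 = -2 - -3 = 1
  E12 = 9 * 1 = 9

After the edit, cleaning proceeds:
  F9: a read changed (A9 -3->9) — executes, giving -11.
  E12: a read changed (F9 1->-11) — executes, giving -99.

Demanding E12 again yields -99.
2 formula cells run: E12, F9.
The nodes whose values change: A9, E12, F9.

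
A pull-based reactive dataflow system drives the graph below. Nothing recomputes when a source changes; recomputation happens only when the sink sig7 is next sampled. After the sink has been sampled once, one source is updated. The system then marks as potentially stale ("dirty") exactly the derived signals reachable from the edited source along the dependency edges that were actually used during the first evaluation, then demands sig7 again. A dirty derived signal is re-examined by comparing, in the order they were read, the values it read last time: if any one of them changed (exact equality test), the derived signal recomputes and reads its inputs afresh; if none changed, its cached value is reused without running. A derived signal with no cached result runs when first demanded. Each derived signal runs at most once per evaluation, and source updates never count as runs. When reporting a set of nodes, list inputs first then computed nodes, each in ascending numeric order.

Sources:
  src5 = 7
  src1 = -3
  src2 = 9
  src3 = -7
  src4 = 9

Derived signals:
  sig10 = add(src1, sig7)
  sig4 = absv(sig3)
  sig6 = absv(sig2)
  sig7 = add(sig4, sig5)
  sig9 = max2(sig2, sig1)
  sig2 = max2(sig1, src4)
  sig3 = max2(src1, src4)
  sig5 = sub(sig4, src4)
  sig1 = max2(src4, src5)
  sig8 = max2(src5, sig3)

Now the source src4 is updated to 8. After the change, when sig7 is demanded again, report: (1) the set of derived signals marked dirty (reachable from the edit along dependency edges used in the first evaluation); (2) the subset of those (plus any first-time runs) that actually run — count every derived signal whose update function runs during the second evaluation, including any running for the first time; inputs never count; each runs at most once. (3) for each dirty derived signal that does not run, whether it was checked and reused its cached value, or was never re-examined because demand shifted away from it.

Marked dirty: sig3, sig4, sig5, sig7.
Derived signals that run: sig3, sig4, sig5, sig7 — 4 in total.
Every dirty derived signal ran.

First evaluation (everything demanded from the output):
  sig3 = max2(-3, 9) = 9
  sig4 = absv(9) = 9
  sig5 = sub(9, 9) = 0
  sig7 = add(9, 0) = 9

Propagation after the edit:
  sig3: runs — src4 9->8; result 8.
  sig4: runs — sig3 9->8; result 8.
  sig5: runs — sig4 9->8; src4 9->8; result 0 (same value as before).
  sig7: runs — sig4 9->8; result 8.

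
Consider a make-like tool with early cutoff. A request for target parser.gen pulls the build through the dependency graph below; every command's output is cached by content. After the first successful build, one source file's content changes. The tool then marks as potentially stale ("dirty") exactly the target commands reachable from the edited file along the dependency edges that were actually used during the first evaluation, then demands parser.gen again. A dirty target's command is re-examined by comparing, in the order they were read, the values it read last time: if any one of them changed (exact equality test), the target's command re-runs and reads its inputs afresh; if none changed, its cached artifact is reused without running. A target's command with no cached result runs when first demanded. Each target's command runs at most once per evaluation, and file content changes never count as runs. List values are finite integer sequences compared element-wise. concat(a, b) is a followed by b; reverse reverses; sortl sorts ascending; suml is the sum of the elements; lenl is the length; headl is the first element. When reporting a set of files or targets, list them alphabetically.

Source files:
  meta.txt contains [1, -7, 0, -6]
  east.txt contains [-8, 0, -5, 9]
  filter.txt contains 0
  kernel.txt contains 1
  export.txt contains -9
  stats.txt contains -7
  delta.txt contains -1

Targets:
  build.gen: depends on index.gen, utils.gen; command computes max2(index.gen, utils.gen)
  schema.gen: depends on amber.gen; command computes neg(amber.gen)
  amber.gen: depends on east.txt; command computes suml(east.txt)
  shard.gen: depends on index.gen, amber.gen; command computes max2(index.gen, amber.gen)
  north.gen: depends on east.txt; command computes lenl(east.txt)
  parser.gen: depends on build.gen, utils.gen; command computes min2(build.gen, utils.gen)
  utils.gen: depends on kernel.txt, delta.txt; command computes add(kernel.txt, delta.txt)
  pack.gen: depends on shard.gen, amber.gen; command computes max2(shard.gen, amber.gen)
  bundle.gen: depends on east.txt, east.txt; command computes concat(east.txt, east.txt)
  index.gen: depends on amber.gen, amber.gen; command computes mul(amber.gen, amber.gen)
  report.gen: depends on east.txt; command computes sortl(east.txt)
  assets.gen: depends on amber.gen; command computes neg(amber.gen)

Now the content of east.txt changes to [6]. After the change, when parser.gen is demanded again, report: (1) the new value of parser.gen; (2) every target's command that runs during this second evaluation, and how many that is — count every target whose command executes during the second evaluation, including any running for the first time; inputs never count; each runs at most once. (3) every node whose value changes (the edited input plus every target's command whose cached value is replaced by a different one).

Demanding parser.gen again yields 0.
4 target commands run: amber.gen, build.gen, index.gen, parser.gen.
The nodes whose values change: amber.gen, build.gen, east.txt, index.gen.

First demand of the output computes:
  amber.gen = suml([-8, 0, -5, 9]) = -4
  index.gen = mul(-4, -4) = 16
  utils.gen = add(1, -1) = 0
  build.gen = max2(16, 0) = 16
  parser.gen = min2(16, 0) = 0

After the edit, cleaning proceeds:
  amber.gen: a read changed (east.txt [-8, 0, -5, 9]->[6]) — executes, giving 6.
  index.gen: a read changed (amber.gen -4->6; amber.gen -4->6) — executes, giving 36.
  build.gen: a read changed (index.gen 16->36) — executes, giving 36.
  parser.gen: a read changed (build.gen 16->36) — executes, giving 0 — identical to its old value.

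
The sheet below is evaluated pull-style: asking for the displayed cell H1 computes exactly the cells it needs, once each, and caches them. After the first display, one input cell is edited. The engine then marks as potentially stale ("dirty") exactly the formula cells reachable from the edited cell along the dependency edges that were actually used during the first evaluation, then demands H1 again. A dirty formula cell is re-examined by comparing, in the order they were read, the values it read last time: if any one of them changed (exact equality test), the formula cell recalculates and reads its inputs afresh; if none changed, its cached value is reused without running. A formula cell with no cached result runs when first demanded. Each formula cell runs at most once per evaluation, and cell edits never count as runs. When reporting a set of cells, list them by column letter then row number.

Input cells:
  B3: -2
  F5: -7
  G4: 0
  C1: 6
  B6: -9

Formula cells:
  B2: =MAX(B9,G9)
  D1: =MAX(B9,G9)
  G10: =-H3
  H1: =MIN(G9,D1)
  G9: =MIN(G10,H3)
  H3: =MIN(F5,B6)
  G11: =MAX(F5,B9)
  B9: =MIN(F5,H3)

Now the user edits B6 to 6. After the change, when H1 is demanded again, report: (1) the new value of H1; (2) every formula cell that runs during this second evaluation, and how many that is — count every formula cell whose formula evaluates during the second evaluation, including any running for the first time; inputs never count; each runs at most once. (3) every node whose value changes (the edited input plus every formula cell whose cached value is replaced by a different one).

First demand of the output computes:
  H3 = MIN(-7, -9) = -9
  B9 = MIN(-7, -9) = -9
  G10 = -(-9) = 9
  G9 = MIN(9, -9) = -9
  D1 = MAX(-9, -9) = -9
  H1 = MIN(-9, -9) = -9

After the edit, cleaning proceeds:
  H3: a read changed (B6 -9->6) — executes, giving -7.
  B9: a read changed (H3 -9->-7) — executes, giving -7.
  G10: a read changed (H3 -9->-7) — executes, giving 7.
  G9: a read changed (G10 9->7; H3 -9->-7) — executes, giving -7.
  D1: a read changed (B9 -9->-7; G9 -9->-7) — executes, giving -7.
  H1: a read changed (G9 -9->-7; D1 -9->-7) — executes, giving -7.

Demanding H1 again yields -7.
6 formula cells run: B9, D1, G9, G10, H1, H3.
The nodes whose values change: B6, B9, D1, G9, G10, H1, H3.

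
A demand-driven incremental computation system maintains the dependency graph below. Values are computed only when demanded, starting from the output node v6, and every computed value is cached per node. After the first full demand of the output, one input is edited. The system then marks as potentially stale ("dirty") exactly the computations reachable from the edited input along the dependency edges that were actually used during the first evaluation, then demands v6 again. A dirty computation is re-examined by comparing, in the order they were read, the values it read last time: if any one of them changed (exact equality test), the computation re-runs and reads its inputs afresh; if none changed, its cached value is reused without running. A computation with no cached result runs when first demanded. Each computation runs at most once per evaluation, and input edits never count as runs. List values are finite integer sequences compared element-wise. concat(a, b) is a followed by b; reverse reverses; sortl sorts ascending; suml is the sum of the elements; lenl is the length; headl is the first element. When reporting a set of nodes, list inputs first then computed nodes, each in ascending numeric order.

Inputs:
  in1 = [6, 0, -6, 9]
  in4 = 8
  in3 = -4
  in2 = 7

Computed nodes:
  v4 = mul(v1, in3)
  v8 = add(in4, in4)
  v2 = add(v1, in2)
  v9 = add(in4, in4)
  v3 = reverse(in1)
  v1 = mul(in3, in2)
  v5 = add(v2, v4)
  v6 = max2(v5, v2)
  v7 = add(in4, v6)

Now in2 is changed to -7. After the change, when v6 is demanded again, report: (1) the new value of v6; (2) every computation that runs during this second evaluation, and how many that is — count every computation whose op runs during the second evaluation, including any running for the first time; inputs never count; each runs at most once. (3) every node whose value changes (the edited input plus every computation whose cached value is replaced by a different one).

New value of v6: 21.
Computations that run: v1, v2, v4, v5, v6 — 5 in total.
Values that change: in2, v1, v2, v4, v5, v6.

First evaluation (everything demanded from the output):
  v1 = mul(-4, 7) = -28
  v2 = add(-28, 7) = -21
  v4 = mul(-28, -4) = 112
  v5 = add(-21, 112) = 91
  v6 = max2(91, -21) = 91

Propagation after the edit:
  v1: runs — in2 7->-7; result 28.
  v2: runs — v1 -28->28; in2 7->-7; result 21.
  v4: runs — v1 -28->28; result -112.
  v5: runs — v2 -21->21; v4 112->-112; result -91.
  v6: runs — v5 91->-91; v2 -21->21; result 21.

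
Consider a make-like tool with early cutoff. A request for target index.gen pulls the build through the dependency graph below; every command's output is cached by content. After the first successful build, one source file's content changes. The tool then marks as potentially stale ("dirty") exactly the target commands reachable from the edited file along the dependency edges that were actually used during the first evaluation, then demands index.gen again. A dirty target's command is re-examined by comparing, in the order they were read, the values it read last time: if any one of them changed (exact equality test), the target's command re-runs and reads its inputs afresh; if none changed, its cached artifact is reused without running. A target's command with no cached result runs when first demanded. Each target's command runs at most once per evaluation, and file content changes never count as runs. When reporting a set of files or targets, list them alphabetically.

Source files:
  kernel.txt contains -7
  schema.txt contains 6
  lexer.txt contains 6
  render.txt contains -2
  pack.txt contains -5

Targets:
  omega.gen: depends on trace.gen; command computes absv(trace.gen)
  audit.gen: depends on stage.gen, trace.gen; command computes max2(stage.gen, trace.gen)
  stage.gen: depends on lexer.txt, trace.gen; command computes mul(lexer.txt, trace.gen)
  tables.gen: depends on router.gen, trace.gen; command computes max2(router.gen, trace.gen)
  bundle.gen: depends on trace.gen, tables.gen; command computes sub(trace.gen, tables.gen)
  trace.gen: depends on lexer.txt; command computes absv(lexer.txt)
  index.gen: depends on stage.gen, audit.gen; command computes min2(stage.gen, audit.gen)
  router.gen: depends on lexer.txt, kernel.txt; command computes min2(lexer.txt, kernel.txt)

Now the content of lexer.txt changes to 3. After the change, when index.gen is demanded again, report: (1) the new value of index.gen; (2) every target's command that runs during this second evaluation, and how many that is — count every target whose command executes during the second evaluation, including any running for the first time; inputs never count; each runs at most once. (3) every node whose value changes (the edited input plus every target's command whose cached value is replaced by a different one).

Demanding index.gen again yields 9.
4 target commands run: audit.gen, index.gen, stage.gen, trace.gen.
The nodes whose values change: audit.gen, index.gen, lexer.txt, stage.gen, trace.gen.

First demand of the output computes:
  trace.gen = absv(6) = 6
  stage.gen = mul(6, 6) = 36
  audit.gen = max2(36, 6) = 36
  index.gen = min2(36, 36) = 36

After the edit, cleaning proceeds:
  trace.gen: a read changed (lexer.txt 6->3) — executes, giving 3.
  stage.gen: a read changed (lexer.txt 6->3; trace.gen 6->3) — executes, giving 9.
  audit.gen: a read changed (stage.gen 36->9; trace.gen 6->3) — executes, giving 9.
  index.gen: a read changed (stage.gen 36->9; audit.gen 36->9) — executes, giving 9.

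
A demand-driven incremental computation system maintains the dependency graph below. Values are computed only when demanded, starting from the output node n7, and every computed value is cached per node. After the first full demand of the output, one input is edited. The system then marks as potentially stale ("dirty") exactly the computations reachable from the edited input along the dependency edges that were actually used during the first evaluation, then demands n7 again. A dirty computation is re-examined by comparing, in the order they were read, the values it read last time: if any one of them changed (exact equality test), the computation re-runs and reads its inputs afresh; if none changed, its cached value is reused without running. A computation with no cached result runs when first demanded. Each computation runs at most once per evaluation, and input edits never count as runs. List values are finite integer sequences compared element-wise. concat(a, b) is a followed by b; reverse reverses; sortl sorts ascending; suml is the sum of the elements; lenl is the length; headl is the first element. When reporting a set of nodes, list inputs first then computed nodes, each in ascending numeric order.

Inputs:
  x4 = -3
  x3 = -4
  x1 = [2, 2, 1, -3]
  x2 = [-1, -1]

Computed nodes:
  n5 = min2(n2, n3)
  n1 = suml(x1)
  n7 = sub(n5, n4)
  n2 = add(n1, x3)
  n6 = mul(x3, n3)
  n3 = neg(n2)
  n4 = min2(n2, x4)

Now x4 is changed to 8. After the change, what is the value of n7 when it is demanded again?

First evaluation (everything demanded from the output):
  n1 = suml([2, 2, 1, -3]) = 2
  n2 = add(2, -4) = -2
  n3 = neg(-2) = 2
  n4 = min2(-2, -3) = -3
  n5 = min2(-2, 2) = -2
  n7 = sub(-2, -3) = 1

Propagation after the edit:
  n4: runs — x4 -3->8; result -2.
  n7: runs — n4 -3->-2; result 0.

New value of n7: 0.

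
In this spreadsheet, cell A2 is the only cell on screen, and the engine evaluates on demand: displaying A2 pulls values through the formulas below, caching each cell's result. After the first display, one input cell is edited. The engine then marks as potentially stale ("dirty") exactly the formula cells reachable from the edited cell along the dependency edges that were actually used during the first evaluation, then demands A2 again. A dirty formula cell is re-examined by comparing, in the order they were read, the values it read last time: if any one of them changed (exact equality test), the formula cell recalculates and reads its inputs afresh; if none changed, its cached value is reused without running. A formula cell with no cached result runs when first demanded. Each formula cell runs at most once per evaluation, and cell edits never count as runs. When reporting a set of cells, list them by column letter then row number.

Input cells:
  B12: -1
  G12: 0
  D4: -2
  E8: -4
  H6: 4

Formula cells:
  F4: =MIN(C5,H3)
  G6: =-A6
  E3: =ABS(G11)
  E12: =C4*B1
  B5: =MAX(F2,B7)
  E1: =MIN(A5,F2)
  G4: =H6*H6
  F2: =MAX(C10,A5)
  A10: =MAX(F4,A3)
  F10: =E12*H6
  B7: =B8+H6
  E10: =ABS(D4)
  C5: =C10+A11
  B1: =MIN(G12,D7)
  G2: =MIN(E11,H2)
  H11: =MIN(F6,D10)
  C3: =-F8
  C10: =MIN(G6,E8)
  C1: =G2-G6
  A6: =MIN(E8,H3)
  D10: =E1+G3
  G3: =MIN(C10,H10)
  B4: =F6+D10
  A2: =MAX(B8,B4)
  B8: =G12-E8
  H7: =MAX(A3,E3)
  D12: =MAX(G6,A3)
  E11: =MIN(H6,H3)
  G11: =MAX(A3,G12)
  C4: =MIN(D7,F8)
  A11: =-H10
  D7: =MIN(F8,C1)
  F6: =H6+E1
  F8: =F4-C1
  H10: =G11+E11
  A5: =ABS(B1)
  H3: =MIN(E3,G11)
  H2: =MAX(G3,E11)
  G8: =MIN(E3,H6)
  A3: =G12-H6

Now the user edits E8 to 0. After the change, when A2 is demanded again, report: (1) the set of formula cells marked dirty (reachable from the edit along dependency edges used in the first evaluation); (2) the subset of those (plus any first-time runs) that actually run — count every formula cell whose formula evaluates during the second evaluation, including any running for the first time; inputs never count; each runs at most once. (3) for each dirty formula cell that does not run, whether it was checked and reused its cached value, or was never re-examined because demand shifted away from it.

Initial pass — values computed on the first demand:
  A3 = 0 - 4 = -4
  B8 = 0 - -4 = 4
  G11 = MAX(-4, 0) = 0
  E3 = ABS(0) = 0
  H3 = MIN(0, 0) = 0
  A6 = MIN(-4, 0) = -4
  E11 = MIN(4, 0) = 0
  G6 = -(-4) = 4
  C10 = MIN(4, -4) = -4
  H10 = 0 + 0 = 0
  A11 = -(0) = 0
  C5 = -4 + 0 = -4
  F4 = MIN(-4, 0) = -4
  G3 = MIN(-4, 0) = -4
  H2 = MAX(-4, 0) = 0
  G2 = MIN(0, 0) = 0
  C1 = 0 - 4 = -4
  F8 = -4 - -4 = 0
  D7 = MIN(0, -4) = -4
  B1 = MIN(0, -4) = -4
  A5 = ABS(-4) = 4
  F2 = MAX(-4, 4) = 4
  E1 = MIN(4, 4) = 4
  D10 = 4 + -4 = 0
  F6 = 4 + 4 = 8
  B4 = 8 + 0 = 8
  A2 = MAX(4, 8) = 8

Second demand — change propagation:
  A6: re-runs because E8 -4->0; new result 0.
  B8: re-runs because E8 -4->0; new result 0.
  G6: re-runs because A6 -4->0; new result 0.
  C10: re-runs because G6 4->0; E8 -4->0; new result 0.
  C5: re-runs because C10 -4->0; new result 0.
  F4: re-runs because C5 -4->0; new result 0.
  G3: re-runs because C10 -4->0; new result 0.
  H2: re-runs because G3 -4->0; new result 0 (unchanged).
  G2: re-examined; everything it read last time is the same (E11 unchanged, H2 unchanged) — cache 0 kept, no run.
  C1: re-runs because G6 4->0; new result 0.
  F8: re-runs because F4 -4->0; C1 -4->0; new result 0 (unchanged).
  D7: re-runs because C1 -4->0; new result 0.
  B1: re-runs because D7 -4->0; new result 0.
  A5: re-runs because B1 -4->0; new result 0.
  F2: re-runs because C10 -4->0; A5 4->0; new result 0.
  E1: re-runs because A5 4->0; F2 4->0; new result 0.
  D10: re-runs because E1 4->0; G3 -4->0; new result 0 (unchanged).
  F6: re-runs because E1 4->0; new result 4.
  B4: re-runs because F6 8->4; new result 4.
  A2: re-runs because B8 4->0; B4 8->4; new result 4.

The important point: at G2 every value read last time is unchanged, so the dirty flag clears without a run.

Dirty set: A2, A5, A6, B1, B4, B8, C1, C5, C10, D7, D10, E1, F2, F4, F6, F8, G2, G3, G6, H2.
Run set: A2, A5, A6, B1, B4, B8, C1, C5, C10, D7, D10, E1, F2, F4, F6, F8, G3, G6, H2 (19 run).
Re-examined without running (cache reused): G2.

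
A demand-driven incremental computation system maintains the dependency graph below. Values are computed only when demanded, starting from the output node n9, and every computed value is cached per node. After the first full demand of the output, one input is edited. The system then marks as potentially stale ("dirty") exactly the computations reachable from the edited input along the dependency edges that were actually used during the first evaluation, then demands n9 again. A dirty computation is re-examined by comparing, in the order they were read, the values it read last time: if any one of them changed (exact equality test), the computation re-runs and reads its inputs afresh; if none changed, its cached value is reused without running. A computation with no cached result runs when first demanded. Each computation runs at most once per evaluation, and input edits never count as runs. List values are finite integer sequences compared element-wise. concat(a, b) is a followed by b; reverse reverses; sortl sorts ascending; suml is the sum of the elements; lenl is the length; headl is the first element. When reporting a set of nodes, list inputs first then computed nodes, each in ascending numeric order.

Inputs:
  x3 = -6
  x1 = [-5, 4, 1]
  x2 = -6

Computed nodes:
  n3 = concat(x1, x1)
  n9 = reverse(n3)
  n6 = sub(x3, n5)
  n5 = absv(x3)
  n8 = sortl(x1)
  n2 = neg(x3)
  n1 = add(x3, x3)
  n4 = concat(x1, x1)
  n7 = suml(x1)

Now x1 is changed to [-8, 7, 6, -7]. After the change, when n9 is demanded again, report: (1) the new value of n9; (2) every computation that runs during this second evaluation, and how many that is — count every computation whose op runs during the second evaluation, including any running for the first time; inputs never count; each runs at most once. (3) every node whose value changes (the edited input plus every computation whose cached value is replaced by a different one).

First evaluation (everything demanded from the output):
  n3 = concat([-5, 4, 1], [-5, 4, 1]) = [-5, 4, 1, -5, 4, 1]
  n9 = reverse([-5, 4, 1, -5, 4, 1]) = [1, 4, -5, 1, 4, -5]

Propagation after the edit:
  n3: runs — x1 [-5, 4, 1]->[-8, 7, 6, -7]; x1 [-5, 4, 1]->[-8, 7, 6, -7]; result [-8, 7, 6, -7, -8, 7, 6, -7].
  n9: runs — n3 [-5, 4, 1, -5, 4, 1]->[-8, 7, 6, -7, -8, 7, 6, -7]; result [-7, 6, 7, -8, -7, 6, 7, -8].

New value of n9: [-7, 6, 7, -8, -7, 6, 7, -8].
Computations that run: n3, n9 — 2 in total.
Values that change: x1, n3, n9.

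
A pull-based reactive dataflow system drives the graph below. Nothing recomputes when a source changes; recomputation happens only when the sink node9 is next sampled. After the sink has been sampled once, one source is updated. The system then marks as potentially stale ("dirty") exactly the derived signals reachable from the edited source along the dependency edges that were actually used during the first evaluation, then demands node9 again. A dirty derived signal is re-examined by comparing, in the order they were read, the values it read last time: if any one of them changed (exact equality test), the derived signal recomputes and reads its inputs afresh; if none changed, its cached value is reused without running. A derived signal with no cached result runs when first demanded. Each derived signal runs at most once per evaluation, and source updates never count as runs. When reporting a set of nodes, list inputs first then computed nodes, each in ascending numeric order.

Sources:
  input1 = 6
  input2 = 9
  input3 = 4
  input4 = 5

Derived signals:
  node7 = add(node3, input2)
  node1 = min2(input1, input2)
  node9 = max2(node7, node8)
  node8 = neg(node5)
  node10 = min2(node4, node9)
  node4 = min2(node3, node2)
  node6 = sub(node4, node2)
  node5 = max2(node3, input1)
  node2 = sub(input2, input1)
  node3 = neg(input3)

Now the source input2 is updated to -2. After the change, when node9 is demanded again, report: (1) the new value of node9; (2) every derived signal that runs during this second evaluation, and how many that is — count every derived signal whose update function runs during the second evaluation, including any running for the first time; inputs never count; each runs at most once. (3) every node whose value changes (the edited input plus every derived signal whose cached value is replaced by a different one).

First evaluation (everything demanded from the output):
  node3 = neg(4) = -4
  node5 = max2(-4, 6) = 6
  node7 = add(-4, 9) = 5
  node8 = neg(6) = -6
  node9 = max2(5, -6) = 5

Propagation after the edit:
  node7: runs — input2 9->-2; result -6.
  node9: runs — node7 5->-6; result -6.

New value of node9: -6.
Derived signals that run: node7, node9 — 2 in total.
Values that change: input2, node7, node9.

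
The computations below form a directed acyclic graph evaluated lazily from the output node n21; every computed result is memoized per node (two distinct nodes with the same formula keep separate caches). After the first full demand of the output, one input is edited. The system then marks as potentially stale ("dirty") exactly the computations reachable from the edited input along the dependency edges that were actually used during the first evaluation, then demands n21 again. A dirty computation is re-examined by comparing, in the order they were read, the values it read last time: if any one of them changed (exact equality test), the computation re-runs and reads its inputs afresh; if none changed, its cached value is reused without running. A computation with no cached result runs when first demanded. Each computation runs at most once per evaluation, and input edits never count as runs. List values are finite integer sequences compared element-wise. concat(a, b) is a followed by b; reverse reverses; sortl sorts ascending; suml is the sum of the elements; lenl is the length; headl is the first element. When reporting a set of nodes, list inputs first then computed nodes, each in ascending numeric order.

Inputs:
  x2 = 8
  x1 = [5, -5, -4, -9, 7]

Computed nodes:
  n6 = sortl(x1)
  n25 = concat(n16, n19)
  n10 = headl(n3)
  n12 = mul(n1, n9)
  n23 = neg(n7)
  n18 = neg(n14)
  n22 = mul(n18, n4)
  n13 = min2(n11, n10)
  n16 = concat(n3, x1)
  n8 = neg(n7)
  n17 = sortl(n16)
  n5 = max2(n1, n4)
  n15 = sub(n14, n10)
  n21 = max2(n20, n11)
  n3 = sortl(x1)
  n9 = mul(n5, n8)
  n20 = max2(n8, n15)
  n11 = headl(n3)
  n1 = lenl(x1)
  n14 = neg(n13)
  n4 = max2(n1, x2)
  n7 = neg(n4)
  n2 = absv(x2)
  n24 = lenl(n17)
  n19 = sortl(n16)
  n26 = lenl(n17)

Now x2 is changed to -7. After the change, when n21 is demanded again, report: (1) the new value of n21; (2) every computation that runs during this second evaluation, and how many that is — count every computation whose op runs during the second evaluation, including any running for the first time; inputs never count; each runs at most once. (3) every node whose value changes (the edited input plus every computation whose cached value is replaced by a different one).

Demanding n21 again yields 18.
4 computations run: n4, n7, n8, n20.
The nodes whose values change: x2, n4, n7, n8.
Note the absorption at n20: it re-runs yet its value is the same, leaving the output's value untouched.

First demand of the output computes:
  n1 = lenl([5, -5, -4, -9, 7]) = 5
  n3 = sortl([5, -5, -4, -9, 7]) = [-9, -5, -4, 5, 7]
  n4 = max2(5, 8) = 8
  n7 = neg(8) = -8
  n8 = neg(-8) = 8
  n10 = headl([-9, -5, -4, 5, 7]) = -9
  n11 = headl([-9, -5, -4, 5, 7]) = -9
  n13 = min2(-9, -9) = -9
  n14 = neg(-9) = 9
  n15 = sub(9, -9) = 18
  n20 = max2(8, 18) = 18
  n21 = max2(18, -9) = 18

After the edit, cleaning proceeds:
  n4: a read changed (x2 8->-7) — executes, giving 5.
  n7: a read changed (n4 8->5) — executes, giving -5.
  n8: a read changed (n7 -8->-5) — executes, giving 5.
  n20: a read changed (n8 8->5) — executes, giving 18 — identical to its old value.
  n21: dirty, but its reads are unchanged (n20 unchanged, n11 unchanged); cached 18 stands.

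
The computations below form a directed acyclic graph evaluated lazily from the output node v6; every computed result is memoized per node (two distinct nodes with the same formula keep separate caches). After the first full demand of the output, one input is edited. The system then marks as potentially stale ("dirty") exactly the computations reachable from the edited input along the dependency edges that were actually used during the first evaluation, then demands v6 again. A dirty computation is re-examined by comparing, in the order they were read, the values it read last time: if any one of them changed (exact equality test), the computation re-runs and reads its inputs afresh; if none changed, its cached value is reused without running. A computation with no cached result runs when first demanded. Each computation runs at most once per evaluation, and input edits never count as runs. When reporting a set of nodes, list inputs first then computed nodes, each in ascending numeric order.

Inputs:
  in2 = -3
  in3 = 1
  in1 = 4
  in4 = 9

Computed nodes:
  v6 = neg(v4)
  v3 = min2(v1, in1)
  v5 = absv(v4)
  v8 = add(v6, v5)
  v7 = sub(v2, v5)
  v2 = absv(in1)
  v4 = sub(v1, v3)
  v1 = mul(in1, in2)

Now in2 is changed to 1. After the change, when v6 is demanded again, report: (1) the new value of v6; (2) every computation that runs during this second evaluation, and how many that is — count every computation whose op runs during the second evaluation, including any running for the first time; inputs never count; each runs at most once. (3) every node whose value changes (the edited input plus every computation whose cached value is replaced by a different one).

First demand of the output computes:
  v1 = mul(4, -3) = -12
  v3 = min2(-12, 4) = -12
  v4 = sub(-12, -12) = 0
  v6 = neg(0) = 0

After the edit, cleaning proceeds:
  v1: a read changed (in2 -3->1) — executes, giving 4.
  v3: a read changed (v1 -12->4) — executes, giving 4.
  v4: a read changed (v1 -12->4; v3 -12->4) — executes, giving 0 — identical to its old value.
  v6: dirty, but its reads are unchanged (v4 unchanged); cached 0 stands.

Note the absorption at v4: it re-runs yet its value is the same, leaving the output's value untouched.

Demanding v6 again yields 0.
3 computations run: v1, v3, v4.
The nodes whose values change: in2, v1, v3.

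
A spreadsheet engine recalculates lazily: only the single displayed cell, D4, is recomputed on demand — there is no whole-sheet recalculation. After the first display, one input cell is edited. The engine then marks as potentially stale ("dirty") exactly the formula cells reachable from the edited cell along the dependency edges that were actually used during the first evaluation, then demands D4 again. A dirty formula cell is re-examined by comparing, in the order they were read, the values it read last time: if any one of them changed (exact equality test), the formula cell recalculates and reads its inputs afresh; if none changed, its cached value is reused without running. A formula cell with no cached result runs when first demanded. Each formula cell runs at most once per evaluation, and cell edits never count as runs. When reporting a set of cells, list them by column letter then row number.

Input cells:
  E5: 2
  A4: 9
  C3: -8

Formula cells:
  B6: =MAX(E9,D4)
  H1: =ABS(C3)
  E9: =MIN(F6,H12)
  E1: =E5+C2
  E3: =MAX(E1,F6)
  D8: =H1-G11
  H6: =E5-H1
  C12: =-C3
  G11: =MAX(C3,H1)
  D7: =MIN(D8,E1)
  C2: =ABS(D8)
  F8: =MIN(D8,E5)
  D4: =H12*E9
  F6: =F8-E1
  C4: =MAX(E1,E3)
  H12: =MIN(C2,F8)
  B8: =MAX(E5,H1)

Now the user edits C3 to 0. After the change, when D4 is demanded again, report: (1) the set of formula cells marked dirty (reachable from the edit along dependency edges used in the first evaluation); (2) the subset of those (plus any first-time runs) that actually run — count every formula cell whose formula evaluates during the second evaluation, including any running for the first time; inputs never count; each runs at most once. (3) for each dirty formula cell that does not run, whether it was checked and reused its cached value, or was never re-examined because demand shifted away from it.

First evaluation (everything demanded from the output):
  H1 = ABS(-8) = 8
  G11 = MAX(-8, 8) = 8
  D8 = 8 - 8 = 0
  C2 = ABS(0) = 0
  E1 = 2 + 0 = 2
  F8 = MIN(0, 2) = 0
  F6 = 0 - 2 = -2
  H12 = MIN(0, 0) = 0
  E9 = MIN(-2, 0) = -2
  D4 = 0 * -2 = 0

Propagation after the edit:
  H1: runs — C3 -8->0; result 0.
  G11: runs — C3 -8->0; H1 8->0; result 0.
  D8: runs — H1 8->0; G11 8->0; result 0 (same value as before).
  C2: checked — values it read are unchanged (D8 unchanged); reused cached 0 without running.
  E1: checked — values it read are unchanged (E5 unchanged, C2 unchanged); reused cached 2 without running.
  F8: checked — values it read are unchanged (D8 unchanged, E5 unchanged); reused cached 0 without running.
  F6: checked — values it read are unchanged (F8 unchanged, E1 unchanged); reused cached -2 without running.
  H12: checked — values it read are unchanged (C2 unchanged, F8 unchanged); reused cached 0 without running.
  E9: checked — values it read are unchanged (F6 unchanged, H12 unchanged); reused cached -2 without running.
  D4: checked — values it read are unchanged (H12 unchanged, E9 unchanged); reused cached 0 without running.

Key observation: the change is absorbed at D8 — it re-runs but produces the same value, and the output's value is unchanged.

Marked dirty: C2, D4, D8, E1, E9, F6, F8, G11, H1, H12.
Formula cells that run: D8, G11, H1 — 3 in total.
Checked but reused from cache: C2, D4, E1, E9, F6, F8, H12.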